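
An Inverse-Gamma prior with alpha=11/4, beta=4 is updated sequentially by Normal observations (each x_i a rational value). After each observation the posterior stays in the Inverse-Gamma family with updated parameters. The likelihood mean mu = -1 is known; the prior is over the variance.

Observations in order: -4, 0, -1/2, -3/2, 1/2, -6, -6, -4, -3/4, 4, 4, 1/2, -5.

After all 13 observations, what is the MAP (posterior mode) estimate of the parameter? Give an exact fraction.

obs 1: x=-4 → posterior Inverse-Gamma(13/4, 17/2)
obs 2: x=0 → posterior Inverse-Gamma(15/4, 9)
obs 3: x=-1/2 → posterior Inverse-Gamma(17/4, 73/8)
obs 4: x=-3/2 → posterior Inverse-Gamma(19/4, 37/4)
obs 5: x=1/2 → posterior Inverse-Gamma(21/4, 83/8)
obs 6: x=-6 → posterior Inverse-Gamma(23/4, 183/8)
obs 7: x=-6 → posterior Inverse-Gamma(25/4, 283/8)
obs 8: x=-4 → posterior Inverse-Gamma(27/4, 319/8)
obs 9: x=-3/4 → posterior Inverse-Gamma(29/4, 1277/32)
obs 10: x=4 → posterior Inverse-Gamma(31/4, 1677/32)
obs 11: x=4 → posterior Inverse-Gamma(33/4, 2077/32)
obs 12: x=1/2 → posterior Inverse-Gamma(35/4, 2113/32)
obs 13: x=-5 → posterior Inverse-Gamma(37/4, 2369/32)

2369/328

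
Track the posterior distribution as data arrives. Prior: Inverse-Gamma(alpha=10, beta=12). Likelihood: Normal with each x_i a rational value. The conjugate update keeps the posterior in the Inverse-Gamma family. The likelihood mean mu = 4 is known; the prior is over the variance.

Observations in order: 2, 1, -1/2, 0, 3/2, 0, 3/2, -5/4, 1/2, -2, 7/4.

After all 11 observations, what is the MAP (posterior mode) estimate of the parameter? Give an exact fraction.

487/88

obs 1: x=2 → posterior Inverse-Gamma(21/2, 14)
obs 2: x=1 → posterior Inverse-Gamma(11, 37/2)
obs 3: x=-1/2 → posterior Inverse-Gamma(23/2, 229/8)
obs 4: x=0 → posterior Inverse-Gamma(12, 293/8)
obs 5: x=3/2 → posterior Inverse-Gamma(25/2, 159/4)
obs 6: x=0 → posterior Inverse-Gamma(13, 191/4)
obs 7: x=3/2 → posterior Inverse-Gamma(27/2, 407/8)
obs 8: x=-5/4 → posterior Inverse-Gamma(14, 2069/32)
obs 9: x=1/2 → posterior Inverse-Gamma(29/2, 2265/32)
obs 10: x=-2 → posterior Inverse-Gamma(15, 2841/32)
obs 11: x=7/4 → posterior Inverse-Gamma(31/2, 1461/16)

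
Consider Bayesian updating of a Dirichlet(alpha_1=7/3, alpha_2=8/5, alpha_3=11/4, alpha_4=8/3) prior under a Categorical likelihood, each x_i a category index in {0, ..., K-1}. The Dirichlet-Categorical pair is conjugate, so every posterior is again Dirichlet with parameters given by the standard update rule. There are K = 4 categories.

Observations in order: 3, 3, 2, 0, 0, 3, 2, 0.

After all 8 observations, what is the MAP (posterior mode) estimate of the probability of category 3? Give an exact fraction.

obs 1: x=3 → posterior Dirichlet(7/3, 8/5, 11/4, 11/3)
obs 2: x=3 → posterior Dirichlet(7/3, 8/5, 11/4, 14/3)
obs 3: x=2 → posterior Dirichlet(7/3, 8/5, 15/4, 14/3)
obs 4: x=0 → posterior Dirichlet(10/3, 8/5, 15/4, 14/3)
obs 5: x=0 → posterior Dirichlet(13/3, 8/5, 15/4, 14/3)
obs 6: x=3 → posterior Dirichlet(13/3, 8/5, 15/4, 17/3)
obs 7: x=2 → posterior Dirichlet(13/3, 8/5, 19/4, 17/3)
obs 8: x=0 → posterior Dirichlet(16/3, 8/5, 19/4, 17/3)

280/801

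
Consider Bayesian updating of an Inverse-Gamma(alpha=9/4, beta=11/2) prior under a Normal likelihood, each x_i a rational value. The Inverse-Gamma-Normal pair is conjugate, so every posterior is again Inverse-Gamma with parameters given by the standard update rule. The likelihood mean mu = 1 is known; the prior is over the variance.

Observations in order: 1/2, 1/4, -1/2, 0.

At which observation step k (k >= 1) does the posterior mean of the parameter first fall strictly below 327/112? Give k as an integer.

obs 1: x=1/2 → posterior Inverse-Gamma(11/4, 45/8)
obs 2: x=1/4 → posterior Inverse-Gamma(13/4, 189/32)
obs 3: x=-1/2 → posterior Inverse-Gamma(15/4, 225/32)
obs 4: x=0 → posterior Inverse-Gamma(17/4, 241/32)

k = 2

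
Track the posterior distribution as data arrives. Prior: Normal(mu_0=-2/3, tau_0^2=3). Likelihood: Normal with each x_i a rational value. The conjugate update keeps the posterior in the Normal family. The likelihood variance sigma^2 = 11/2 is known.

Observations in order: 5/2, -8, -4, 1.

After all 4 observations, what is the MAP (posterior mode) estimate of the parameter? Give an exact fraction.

-5/3

obs 1: x=5/2 → posterior Normal(23/51, 33/17)
obs 2: x=-8 → posterior Normal(-121/69, 33/23)
obs 3: x=-4 → posterior Normal(-193/87, 33/29)
obs 4: x=1 → posterior Normal(-5/3, 33/35)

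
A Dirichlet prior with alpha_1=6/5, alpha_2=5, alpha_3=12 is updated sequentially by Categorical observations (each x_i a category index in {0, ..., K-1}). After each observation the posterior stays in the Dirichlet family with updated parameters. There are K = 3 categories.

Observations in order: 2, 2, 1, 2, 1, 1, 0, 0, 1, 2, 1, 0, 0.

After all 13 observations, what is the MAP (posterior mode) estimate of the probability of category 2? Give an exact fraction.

25/47

obs 1: x=2 → posterior Dirichlet(6/5, 5, 13)
obs 2: x=2 → posterior Dirichlet(6/5, 5, 14)
obs 3: x=1 → posterior Dirichlet(6/5, 6, 14)
obs 4: x=2 → posterior Dirichlet(6/5, 6, 15)
obs 5: x=1 → posterior Dirichlet(6/5, 7, 15)
obs 6: x=1 → posterior Dirichlet(6/5, 8, 15)
obs 7: x=0 → posterior Dirichlet(11/5, 8, 15)
obs 8: x=0 → posterior Dirichlet(16/5, 8, 15)
obs 9: x=1 → posterior Dirichlet(16/5, 9, 15)
obs 10: x=2 → posterior Dirichlet(16/5, 9, 16)
obs 11: x=1 → posterior Dirichlet(16/5, 10, 16)
obs 12: x=0 → posterior Dirichlet(21/5, 10, 16)
obs 13: x=0 → posterior Dirichlet(26/5, 10, 16)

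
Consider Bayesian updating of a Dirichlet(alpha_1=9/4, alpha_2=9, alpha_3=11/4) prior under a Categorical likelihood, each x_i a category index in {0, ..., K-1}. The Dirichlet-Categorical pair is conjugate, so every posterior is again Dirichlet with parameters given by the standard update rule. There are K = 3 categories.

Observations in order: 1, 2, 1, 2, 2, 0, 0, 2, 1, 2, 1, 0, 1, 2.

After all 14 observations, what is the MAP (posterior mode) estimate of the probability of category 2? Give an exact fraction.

obs 1: x=1 → posterior Dirichlet(9/4, 10, 11/4)
obs 2: x=2 → posterior Dirichlet(9/4, 10, 15/4)
obs 3: x=1 → posterior Dirichlet(9/4, 11, 15/4)
obs 4: x=2 → posterior Dirichlet(9/4, 11, 19/4)
obs 5: x=2 → posterior Dirichlet(9/4, 11, 23/4)
obs 6: x=0 → posterior Dirichlet(13/4, 11, 23/4)
obs 7: x=0 → posterior Dirichlet(17/4, 11, 23/4)
obs 8: x=2 → posterior Dirichlet(17/4, 11, 27/4)
obs 9: x=1 → posterior Dirichlet(17/4, 12, 27/4)
obs 10: x=2 → posterior Dirichlet(17/4, 12, 31/4)
obs 11: x=1 → posterior Dirichlet(17/4, 13, 31/4)
obs 12: x=0 → posterior Dirichlet(21/4, 13, 31/4)
obs 13: x=1 → posterior Dirichlet(21/4, 14, 31/4)
obs 14: x=2 → posterior Dirichlet(21/4, 14, 35/4)

31/100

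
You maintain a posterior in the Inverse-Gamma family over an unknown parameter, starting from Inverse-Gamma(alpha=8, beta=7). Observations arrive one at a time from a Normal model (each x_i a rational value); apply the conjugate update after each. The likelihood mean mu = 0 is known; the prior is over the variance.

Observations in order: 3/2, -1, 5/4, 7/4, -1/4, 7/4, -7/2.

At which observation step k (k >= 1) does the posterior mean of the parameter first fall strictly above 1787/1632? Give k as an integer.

obs 1: x=3/2 → posterior Inverse-Gamma(17/2, 65/8)
obs 2: x=-1 → posterior Inverse-Gamma(9, 69/8)
obs 3: x=5/4 → posterior Inverse-Gamma(19/2, 301/32)
obs 4: x=7/4 → posterior Inverse-Gamma(10, 175/16)
obs 5: x=-1/4 → posterior Inverse-Gamma(21/2, 351/32)
obs 6: x=7/4 → posterior Inverse-Gamma(11, 25/2)
obs 7: x=-7/2 → posterior Inverse-Gamma(23/2, 149/8)

k = 3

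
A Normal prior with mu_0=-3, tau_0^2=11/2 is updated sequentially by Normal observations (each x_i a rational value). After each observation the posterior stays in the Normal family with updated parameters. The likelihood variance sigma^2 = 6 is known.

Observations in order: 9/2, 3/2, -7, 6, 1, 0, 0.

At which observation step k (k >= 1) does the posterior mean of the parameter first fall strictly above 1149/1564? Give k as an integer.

k = 2

obs 1: x=9/2 → posterior Normal(27/46, 66/23)
obs 2: x=3/2 → posterior Normal(15/17, 33/17)
obs 3: x=-7 → posterior Normal(-47/45, 22/15)
obs 4: x=6 → posterior Normal(19/56, 33/28)
obs 5: x=1 → posterior Normal(30/67, 66/67)
obs 6: x=0 → posterior Normal(5/13, 11/13)
obs 7: x=0 → posterior Normal(30/89, 66/89)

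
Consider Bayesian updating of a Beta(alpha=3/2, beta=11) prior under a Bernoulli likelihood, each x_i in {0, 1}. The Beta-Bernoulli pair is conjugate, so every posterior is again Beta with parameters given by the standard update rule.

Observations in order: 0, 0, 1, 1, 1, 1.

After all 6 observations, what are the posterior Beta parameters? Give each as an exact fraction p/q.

obs 1: x=0 → posterior Beta(3/2, 12)
obs 2: x=0 → posterior Beta(3/2, 13)
obs 3: x=1 → posterior Beta(5/2, 13)
obs 4: x=1 → posterior Beta(7/2, 13)
obs 5: x=1 → posterior Beta(9/2, 13)
obs 6: x=1 → posterior Beta(11/2, 13)

alpha=11/2, beta=13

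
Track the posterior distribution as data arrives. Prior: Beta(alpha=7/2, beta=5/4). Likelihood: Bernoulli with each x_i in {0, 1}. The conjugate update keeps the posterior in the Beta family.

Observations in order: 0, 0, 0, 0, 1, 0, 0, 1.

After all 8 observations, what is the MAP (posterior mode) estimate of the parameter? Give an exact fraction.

obs 1: x=0 → posterior Beta(7/2, 9/4)
obs 2: x=0 → posterior Beta(7/2, 13/4)
obs 3: x=0 → posterior Beta(7/2, 17/4)
obs 4: x=0 → posterior Beta(7/2, 21/4)
obs 5: x=1 → posterior Beta(9/2, 21/4)
obs 6: x=0 → posterior Beta(9/2, 25/4)
obs 7: x=0 → posterior Beta(9/2, 29/4)
obs 8: x=1 → posterior Beta(11/2, 29/4)

18/43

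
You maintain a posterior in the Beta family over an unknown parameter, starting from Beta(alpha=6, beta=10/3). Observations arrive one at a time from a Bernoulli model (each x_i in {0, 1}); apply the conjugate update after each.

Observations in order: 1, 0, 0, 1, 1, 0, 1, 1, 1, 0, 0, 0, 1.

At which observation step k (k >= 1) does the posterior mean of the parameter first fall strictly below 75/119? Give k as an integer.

k = 2

obs 1: x=1 → posterior Beta(7, 10/3)
obs 2: x=0 → posterior Beta(7, 13/3)
obs 3: x=0 → posterior Beta(7, 16/3)
obs 4: x=1 → posterior Beta(8, 16/3)
obs 5: x=1 → posterior Beta(9, 16/3)
obs 6: x=0 → posterior Beta(9, 19/3)
obs 7: x=1 → posterior Beta(10, 19/3)
obs 8: x=1 → posterior Beta(11, 19/3)
obs 9: x=1 → posterior Beta(12, 19/3)
obs 10: x=0 → posterior Beta(12, 22/3)
obs 11: x=0 → posterior Beta(12, 25/3)
obs 12: x=0 → posterior Beta(12, 28/3)
obs 13: x=1 → posterior Beta(13, 28/3)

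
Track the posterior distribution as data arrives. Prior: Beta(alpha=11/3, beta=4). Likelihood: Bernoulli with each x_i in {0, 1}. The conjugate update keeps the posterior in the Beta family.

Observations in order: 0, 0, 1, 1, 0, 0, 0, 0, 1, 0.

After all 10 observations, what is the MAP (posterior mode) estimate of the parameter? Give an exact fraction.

17/47

obs 1: x=0 → posterior Beta(11/3, 5)
obs 2: x=0 → posterior Beta(11/3, 6)
obs 3: x=1 → posterior Beta(14/3, 6)
obs 4: x=1 → posterior Beta(17/3, 6)
obs 5: x=0 → posterior Beta(17/3, 7)
obs 6: x=0 → posterior Beta(17/3, 8)
obs 7: x=0 → posterior Beta(17/3, 9)
obs 8: x=0 → posterior Beta(17/3, 10)
obs 9: x=1 → posterior Beta(20/3, 10)
obs 10: x=0 → posterior Beta(20/3, 11)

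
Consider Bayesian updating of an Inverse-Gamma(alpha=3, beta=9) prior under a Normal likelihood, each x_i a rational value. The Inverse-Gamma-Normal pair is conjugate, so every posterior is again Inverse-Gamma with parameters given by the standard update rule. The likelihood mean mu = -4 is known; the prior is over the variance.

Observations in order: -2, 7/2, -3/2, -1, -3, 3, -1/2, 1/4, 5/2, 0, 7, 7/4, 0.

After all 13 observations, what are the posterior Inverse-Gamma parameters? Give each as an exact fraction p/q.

obs 1: x=-2 → posterior Inverse-Gamma(7/2, 11)
obs 2: x=7/2 → posterior Inverse-Gamma(4, 313/8)
obs 3: x=-3/2 → posterior Inverse-Gamma(9/2, 169/4)
obs 4: x=-1 → posterior Inverse-Gamma(5, 187/4)
obs 5: x=-3 → posterior Inverse-Gamma(11/2, 189/4)
obs 6: x=3 → posterior Inverse-Gamma(6, 287/4)
obs 7: x=-1/2 → posterior Inverse-Gamma(13/2, 623/8)
obs 8: x=1/4 → posterior Inverse-Gamma(7, 2781/32)
obs 9: x=5/2 → posterior Inverse-Gamma(15/2, 3457/32)
obs 10: x=0 → posterior Inverse-Gamma(8, 3713/32)
obs 11: x=7 → posterior Inverse-Gamma(17/2, 5649/32)
obs 12: x=7/4 → posterior Inverse-Gamma(9, 3089/16)
obs 13: x=0 → posterior Inverse-Gamma(19/2, 3217/16)

alpha=19/2, beta=3217/16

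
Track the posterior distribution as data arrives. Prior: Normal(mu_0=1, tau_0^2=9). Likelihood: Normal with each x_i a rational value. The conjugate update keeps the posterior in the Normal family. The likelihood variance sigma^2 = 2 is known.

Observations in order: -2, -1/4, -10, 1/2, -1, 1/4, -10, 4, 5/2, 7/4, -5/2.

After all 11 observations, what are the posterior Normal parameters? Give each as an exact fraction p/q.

mu_0=-595/404, tau_0^2=18/101

obs 1: x=-2 → posterior Normal(-16/11, 18/11)
obs 2: x=-1/4 → posterior Normal(-73/80, 9/10)
obs 3: x=-10 → posterior Normal(-433/116, 18/29)
obs 4: x=1/2 → posterior Normal(-415/152, 9/19)
obs 5: x=-1 → posterior Normal(-451/188, 18/47)
obs 6: x=1/4 → posterior Normal(-221/112, 9/28)
obs 7: x=-10 → posterior Normal(-401/130, 18/65)
obs 8: x=4 → posterior Normal(-329/148, 9/37)
obs 9: x=5/2 → posterior Normal(-142/83, 18/83)
obs 10: x=7/4 → posterior Normal(-505/368, 9/46)
obs 11: x=-5/2 → posterior Normal(-595/404, 18/101)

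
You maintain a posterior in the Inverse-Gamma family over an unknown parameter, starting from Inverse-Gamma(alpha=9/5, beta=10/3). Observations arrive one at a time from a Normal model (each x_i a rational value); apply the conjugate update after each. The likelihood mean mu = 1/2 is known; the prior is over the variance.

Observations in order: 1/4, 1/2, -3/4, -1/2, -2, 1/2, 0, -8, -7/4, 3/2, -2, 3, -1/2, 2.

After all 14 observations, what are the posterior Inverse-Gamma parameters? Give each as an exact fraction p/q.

alpha=44/5, beta=5273/96

obs 1: x=1/4 → posterior Inverse-Gamma(23/10, 323/96)
obs 2: x=1/2 → posterior Inverse-Gamma(14/5, 323/96)
obs 3: x=-3/4 → posterior Inverse-Gamma(33/10, 199/48)
obs 4: x=-1/2 → posterior Inverse-Gamma(19/5, 223/48)
obs 5: x=-2 → posterior Inverse-Gamma(43/10, 373/48)
obs 6: x=1/2 → posterior Inverse-Gamma(24/5, 373/48)
obs 7: x=0 → posterior Inverse-Gamma(53/10, 379/48)
obs 8: x=-8 → posterior Inverse-Gamma(29/5, 2113/48)
obs 9: x=-7/4 → posterior Inverse-Gamma(63/10, 4469/96)
obs 10: x=3/2 → posterior Inverse-Gamma(34/5, 4517/96)
obs 11: x=-2 → posterior Inverse-Gamma(73/10, 4817/96)
obs 12: x=3 → posterior Inverse-Gamma(39/5, 5117/96)
obs 13: x=-1/2 → posterior Inverse-Gamma(83/10, 5165/96)
obs 14: x=2 → posterior Inverse-Gamma(44/5, 5273/96)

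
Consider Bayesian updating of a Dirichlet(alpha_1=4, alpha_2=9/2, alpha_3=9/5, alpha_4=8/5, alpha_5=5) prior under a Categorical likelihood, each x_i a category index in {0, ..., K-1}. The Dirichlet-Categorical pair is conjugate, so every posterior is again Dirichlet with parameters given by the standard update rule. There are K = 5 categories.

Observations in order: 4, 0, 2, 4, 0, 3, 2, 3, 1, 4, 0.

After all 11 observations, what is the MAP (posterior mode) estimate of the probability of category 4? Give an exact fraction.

70/229

obs 1: x=4 → posterior Dirichlet(4, 9/2, 9/5, 8/5, 6)
obs 2: x=0 → posterior Dirichlet(5, 9/2, 9/5, 8/5, 6)
obs 3: x=2 → posterior Dirichlet(5, 9/2, 14/5, 8/5, 6)
obs 4: x=4 → posterior Dirichlet(5, 9/2, 14/5, 8/5, 7)
obs 5: x=0 → posterior Dirichlet(6, 9/2, 14/5, 8/5, 7)
obs 6: x=3 → posterior Dirichlet(6, 9/2, 14/5, 13/5, 7)
obs 7: x=2 → posterior Dirichlet(6, 9/2, 19/5, 13/5, 7)
obs 8: x=3 → posterior Dirichlet(6, 9/2, 19/5, 18/5, 7)
obs 9: x=1 → posterior Dirichlet(6, 11/2, 19/5, 18/5, 7)
obs 10: x=4 → posterior Dirichlet(6, 11/2, 19/5, 18/5, 8)
obs 11: x=0 → posterior Dirichlet(7, 11/2, 19/5, 18/5, 8)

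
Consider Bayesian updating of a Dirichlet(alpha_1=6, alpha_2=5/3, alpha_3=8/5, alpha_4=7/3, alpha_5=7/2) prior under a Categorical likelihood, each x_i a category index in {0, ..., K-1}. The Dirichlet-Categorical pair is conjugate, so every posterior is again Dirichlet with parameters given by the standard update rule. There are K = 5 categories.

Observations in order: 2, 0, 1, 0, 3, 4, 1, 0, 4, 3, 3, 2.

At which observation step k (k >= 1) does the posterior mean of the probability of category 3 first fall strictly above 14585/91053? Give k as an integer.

obs 1: x=2 → posterior Dirichlet(6, 5/3, 13/5, 7/3, 7/2)
obs 2: x=0 → posterior Dirichlet(7, 5/3, 13/5, 7/3, 7/2)
obs 3: x=1 → posterior Dirichlet(7, 8/3, 13/5, 7/3, 7/2)
obs 4: x=0 → posterior Dirichlet(8, 8/3, 13/5, 7/3, 7/2)
obs 5: x=3 → posterior Dirichlet(8, 8/3, 13/5, 10/3, 7/2)
obs 6: x=4 → posterior Dirichlet(8, 8/3, 13/5, 10/3, 9/2)
obs 7: x=1 → posterior Dirichlet(8, 11/3, 13/5, 10/3, 9/2)
obs 8: x=0 → posterior Dirichlet(9, 11/3, 13/5, 10/3, 9/2)
obs 9: x=4 → posterior Dirichlet(9, 11/3, 13/5, 10/3, 11/2)
obs 10: x=3 → posterior Dirichlet(9, 11/3, 13/5, 13/3, 11/2)
obs 11: x=3 → posterior Dirichlet(9, 11/3, 13/5, 16/3, 11/2)
obs 12: x=2 → posterior Dirichlet(9, 11/3, 18/5, 16/3, 11/2)

k = 5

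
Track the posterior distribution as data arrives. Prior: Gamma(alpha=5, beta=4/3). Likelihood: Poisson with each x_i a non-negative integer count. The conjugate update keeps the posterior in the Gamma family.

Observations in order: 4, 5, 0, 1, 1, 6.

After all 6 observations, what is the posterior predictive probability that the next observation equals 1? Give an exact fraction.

obs 1: x=4 → posterior Gamma(9, 7/3)
obs 2: x=5 → posterior Gamma(14, 10/3)
obs 3: x=0 → posterior Gamma(14, 13/3)
obs 4: x=1 → posterior Gamma(15, 16/3)
obs 5: x=1 → posterior Gamma(16, 19/3)
obs 6: x=6 → posterior Gamma(22, 22/3)

22534239906038490788178683756544/142108547152020037174224853515625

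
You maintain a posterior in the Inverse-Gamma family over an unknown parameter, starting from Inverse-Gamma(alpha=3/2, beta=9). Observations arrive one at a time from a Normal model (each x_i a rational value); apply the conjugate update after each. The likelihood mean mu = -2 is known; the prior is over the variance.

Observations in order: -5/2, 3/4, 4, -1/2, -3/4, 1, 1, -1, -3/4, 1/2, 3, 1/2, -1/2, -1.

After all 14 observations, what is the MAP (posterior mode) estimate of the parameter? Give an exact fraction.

2031/304

obs 1: x=-5/2 → posterior Inverse-Gamma(2, 73/8)
obs 2: x=3/4 → posterior Inverse-Gamma(5/2, 413/32)
obs 3: x=4 → posterior Inverse-Gamma(3, 989/32)
obs 4: x=-1/2 → posterior Inverse-Gamma(7/2, 1025/32)
obs 5: x=-3/4 → posterior Inverse-Gamma(4, 525/16)
obs 6: x=1 → posterior Inverse-Gamma(9/2, 597/16)
obs 7: x=1 → posterior Inverse-Gamma(5, 669/16)
obs 8: x=-1 → posterior Inverse-Gamma(11/2, 677/16)
obs 9: x=-3/4 → posterior Inverse-Gamma(6, 1379/32)
obs 10: x=1/2 → posterior Inverse-Gamma(13/2, 1479/32)
obs 11: x=3 → posterior Inverse-Gamma(7, 1879/32)
obs 12: x=1/2 → posterior Inverse-Gamma(15/2, 1979/32)
obs 13: x=-1/2 → posterior Inverse-Gamma(8, 2015/32)
obs 14: x=-1 → posterior Inverse-Gamma(17/2, 2031/32)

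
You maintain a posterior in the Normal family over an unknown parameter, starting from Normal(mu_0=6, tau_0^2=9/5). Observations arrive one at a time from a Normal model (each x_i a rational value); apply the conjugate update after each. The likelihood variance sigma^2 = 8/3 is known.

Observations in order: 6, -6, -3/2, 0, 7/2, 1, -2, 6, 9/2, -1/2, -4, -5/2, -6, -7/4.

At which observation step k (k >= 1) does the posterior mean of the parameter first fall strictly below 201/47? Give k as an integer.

k = 2

obs 1: x=6 → posterior Normal(6, 72/67)
obs 2: x=-6 → posterior Normal(120/47, 36/47)
obs 3: x=-3/2 → posterior Normal(399/242, 72/121)
obs 4: x=0 → posterior Normal(399/296, 18/37)
obs 5: x=7/2 → posterior Normal(42/25, 72/175)
obs 6: x=1 → posterior Normal(321/202, 36/101)
obs 7: x=-2 → posterior Normal(267/229, 72/229)
obs 8: x=6 → posterior Normal(429/256, 9/32)
obs 9: x=9/2 → posterior Normal(1101/566, 72/283)
obs 10: x=-1/2 → posterior Normal(537/310, 36/155)
obs 11: x=-4 → posterior Normal(429/337, 72/337)
obs 12: x=-5/2 → posterior Normal(723/728, 18/91)
obs 13: x=-6 → posterior Normal(399/782, 72/391)
obs 14: x=-7/4 → posterior Normal(609/1672, 36/209)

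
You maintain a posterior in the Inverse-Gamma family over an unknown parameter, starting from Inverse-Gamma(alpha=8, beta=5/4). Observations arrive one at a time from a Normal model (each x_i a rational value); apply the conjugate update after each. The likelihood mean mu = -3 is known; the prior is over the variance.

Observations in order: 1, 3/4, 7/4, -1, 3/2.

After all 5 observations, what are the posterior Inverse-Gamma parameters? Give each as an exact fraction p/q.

alpha=21/2, beta=635/16

obs 1: x=1 → posterior Inverse-Gamma(17/2, 37/4)
obs 2: x=3/4 → posterior Inverse-Gamma(9, 521/32)
obs 3: x=7/4 → posterior Inverse-Gamma(19/2, 441/16)
obs 4: x=-1 → posterior Inverse-Gamma(10, 473/16)
obs 5: x=3/2 → posterior Inverse-Gamma(21/2, 635/16)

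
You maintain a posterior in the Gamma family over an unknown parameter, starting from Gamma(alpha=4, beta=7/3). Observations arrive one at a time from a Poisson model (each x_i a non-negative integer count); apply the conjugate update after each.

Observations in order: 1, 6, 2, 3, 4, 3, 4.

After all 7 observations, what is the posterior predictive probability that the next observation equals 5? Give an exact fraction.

obs 1: x=1 → posterior Gamma(5, 10/3)
obs 2: x=6 → posterior Gamma(11, 13/3)
obs 3: x=2 → posterior Gamma(13, 16/3)
obs 4: x=3 → posterior Gamma(16, 19/3)
obs 5: x=4 → posterior Gamma(20, 22/3)
obs 6: x=3 → posterior Gamma(23, 25/3)
obs 7: x=4 → posterior Gamma(27, 28/3)

1576641384308901595431712608009857545845866496/17069174130723235958610643029059314756044734431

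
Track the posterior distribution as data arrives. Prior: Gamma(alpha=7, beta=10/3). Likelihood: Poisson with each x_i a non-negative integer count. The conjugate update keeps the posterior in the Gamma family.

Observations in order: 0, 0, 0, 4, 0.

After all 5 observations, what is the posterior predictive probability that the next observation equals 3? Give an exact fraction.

obs 1: x=0 → posterior Gamma(7, 13/3)
obs 2: x=0 → posterior Gamma(7, 16/3)
obs 3: x=0 → posterior Gamma(7, 19/3)
obs 4: x=4 → posterior Gamma(11, 22/3)
obs 5: x=0 → posterior Gamma(11, 25/3)

9205341339111328125/91029559914971267072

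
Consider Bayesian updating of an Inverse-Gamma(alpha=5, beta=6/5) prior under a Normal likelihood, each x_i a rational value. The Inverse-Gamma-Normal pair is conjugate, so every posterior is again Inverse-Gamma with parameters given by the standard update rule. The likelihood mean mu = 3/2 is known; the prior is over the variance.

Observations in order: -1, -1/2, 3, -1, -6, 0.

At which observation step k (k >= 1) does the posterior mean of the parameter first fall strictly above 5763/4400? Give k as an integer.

k = 3

obs 1: x=-1 → posterior Inverse-Gamma(11/2, 173/40)
obs 2: x=-1/2 → posterior Inverse-Gamma(6, 253/40)
obs 3: x=3 → posterior Inverse-Gamma(13/2, 149/20)
obs 4: x=-1 → posterior Inverse-Gamma(7, 423/40)
obs 5: x=-6 → posterior Inverse-Gamma(15/2, 387/10)
obs 6: x=0 → posterior Inverse-Gamma(8, 1593/40)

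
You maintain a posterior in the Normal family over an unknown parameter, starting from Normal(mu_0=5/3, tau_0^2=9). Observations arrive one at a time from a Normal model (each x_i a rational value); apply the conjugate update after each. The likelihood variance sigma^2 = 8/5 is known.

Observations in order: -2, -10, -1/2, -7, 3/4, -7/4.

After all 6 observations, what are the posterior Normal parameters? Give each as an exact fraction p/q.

mu_0=-5455/1668, tau_0^2=36/139

obs 1: x=-2 → posterior Normal(-230/159, 72/53)
obs 2: x=-10 → posterior Normal(-790/147, 36/49)
obs 3: x=-1/2 → posterior Normal(-3295/858, 72/143)
obs 4: x=-7 → posterior Normal(-5185/1128, 18/47)
obs 5: x=3/4 → posterior Normal(-9965/2796, 72/233)
obs 6: x=-7/4 → posterior Normal(-5455/1668, 36/139)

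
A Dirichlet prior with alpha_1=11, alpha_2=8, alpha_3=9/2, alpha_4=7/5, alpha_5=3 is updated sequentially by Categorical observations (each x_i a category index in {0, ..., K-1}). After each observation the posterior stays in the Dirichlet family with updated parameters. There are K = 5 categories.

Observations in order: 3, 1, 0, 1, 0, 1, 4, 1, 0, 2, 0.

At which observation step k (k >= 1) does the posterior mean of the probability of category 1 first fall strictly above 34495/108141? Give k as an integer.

obs 1: x=3 → posterior Dirichlet(11, 8, 9/2, 12/5, 3)
obs 2: x=1 → posterior Dirichlet(11, 9, 9/2, 12/5, 3)
obs 3: x=0 → posterior Dirichlet(12, 9, 9/2, 12/5, 3)
obs 4: x=1 → posterior Dirichlet(12, 10, 9/2, 12/5, 3)
obs 5: x=0 → posterior Dirichlet(13, 10, 9/2, 12/5, 3)
obs 6: x=1 → posterior Dirichlet(13, 11, 9/2, 12/5, 3)
obs 7: x=4 → posterior Dirichlet(13, 11, 9/2, 12/5, 4)
obs 8: x=1 → posterior Dirichlet(13, 12, 9/2, 12/5, 4)
obs 9: x=0 → posterior Dirichlet(14, 12, 9/2, 12/5, 4)
obs 10: x=2 → posterior Dirichlet(14, 12, 11/2, 12/5, 4)
obs 11: x=0 → posterior Dirichlet(15, 12, 11/2, 12/5, 4)

k = 6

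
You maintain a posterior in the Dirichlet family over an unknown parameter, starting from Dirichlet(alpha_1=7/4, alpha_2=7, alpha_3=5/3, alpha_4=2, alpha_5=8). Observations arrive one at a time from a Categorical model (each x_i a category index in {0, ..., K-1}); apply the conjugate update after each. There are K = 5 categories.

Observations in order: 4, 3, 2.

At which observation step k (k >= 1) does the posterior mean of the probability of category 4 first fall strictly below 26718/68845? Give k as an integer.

obs 1: x=4 → posterior Dirichlet(7/4, 7, 5/3, 2, 9)
obs 2: x=3 → posterior Dirichlet(7/4, 7, 5/3, 3, 9)
obs 3: x=2 → posterior Dirichlet(7/4, 7, 8/3, 3, 9)

k = 3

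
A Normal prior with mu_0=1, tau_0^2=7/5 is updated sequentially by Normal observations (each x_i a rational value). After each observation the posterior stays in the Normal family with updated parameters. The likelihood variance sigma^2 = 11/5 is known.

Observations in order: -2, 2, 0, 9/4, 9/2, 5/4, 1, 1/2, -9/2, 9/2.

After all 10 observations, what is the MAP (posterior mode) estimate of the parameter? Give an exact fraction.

155/162

obs 1: x=-2 → posterior Normal(-1/6, 77/90)
obs 2: x=2 → posterior Normal(11/25, 77/125)
obs 3: x=0 → posterior Normal(11/32, 77/160)
obs 4: x=9/4 → posterior Normal(107/156, 77/195)
obs 5: x=9/2 → posterior Normal(233/184, 77/230)
obs 6: x=5/4 → posterior Normal(67/53, 77/265)
obs 7: x=1 → posterior Normal(37/30, 77/300)
obs 8: x=1/2 → posterior Normal(155/134, 77/335)
obs 9: x=-9/2 → posterior Normal(23/37, 77/370)
obs 10: x=9/2 → posterior Normal(155/162, 77/405)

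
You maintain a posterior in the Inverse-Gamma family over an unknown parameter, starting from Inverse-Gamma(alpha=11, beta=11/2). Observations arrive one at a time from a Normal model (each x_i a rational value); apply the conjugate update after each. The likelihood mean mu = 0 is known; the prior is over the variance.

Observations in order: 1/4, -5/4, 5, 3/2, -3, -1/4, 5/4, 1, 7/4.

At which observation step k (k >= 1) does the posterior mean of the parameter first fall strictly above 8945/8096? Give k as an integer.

k = 3

obs 1: x=1/4 → posterior Inverse-Gamma(23/2, 177/32)
obs 2: x=-5/4 → posterior Inverse-Gamma(12, 101/16)
obs 3: x=5 → posterior Inverse-Gamma(25/2, 301/16)
obs 4: x=3/2 → posterior Inverse-Gamma(13, 319/16)
obs 5: x=-3 → posterior Inverse-Gamma(27/2, 391/16)
obs 6: x=-1/4 → posterior Inverse-Gamma(14, 783/32)
obs 7: x=5/4 → posterior Inverse-Gamma(29/2, 101/4)
obs 8: x=1 → posterior Inverse-Gamma(15, 103/4)
obs 9: x=7/4 → posterior Inverse-Gamma(31/2, 873/32)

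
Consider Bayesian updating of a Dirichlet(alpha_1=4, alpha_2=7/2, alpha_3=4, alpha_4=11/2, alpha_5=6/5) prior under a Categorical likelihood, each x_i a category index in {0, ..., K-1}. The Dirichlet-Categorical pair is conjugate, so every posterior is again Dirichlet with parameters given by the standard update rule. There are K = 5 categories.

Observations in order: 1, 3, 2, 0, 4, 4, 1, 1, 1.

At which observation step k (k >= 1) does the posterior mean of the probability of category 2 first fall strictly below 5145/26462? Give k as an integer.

k = 8

obs 1: x=1 → posterior Dirichlet(4, 9/2, 4, 11/2, 6/5)
obs 2: x=3 → posterior Dirichlet(4, 9/2, 4, 13/2, 6/5)
obs 3: x=2 → posterior Dirichlet(4, 9/2, 5, 13/2, 6/5)
obs 4: x=0 → posterior Dirichlet(5, 9/2, 5, 13/2, 6/5)
obs 5: x=4 → posterior Dirichlet(5, 9/2, 5, 13/2, 11/5)
obs 6: x=4 → posterior Dirichlet(5, 9/2, 5, 13/2, 16/5)
obs 7: x=1 → posterior Dirichlet(5, 11/2, 5, 13/2, 16/5)
obs 8: x=1 → posterior Dirichlet(5, 13/2, 5, 13/2, 16/5)
obs 9: x=1 → posterior Dirichlet(5, 15/2, 5, 13/2, 16/5)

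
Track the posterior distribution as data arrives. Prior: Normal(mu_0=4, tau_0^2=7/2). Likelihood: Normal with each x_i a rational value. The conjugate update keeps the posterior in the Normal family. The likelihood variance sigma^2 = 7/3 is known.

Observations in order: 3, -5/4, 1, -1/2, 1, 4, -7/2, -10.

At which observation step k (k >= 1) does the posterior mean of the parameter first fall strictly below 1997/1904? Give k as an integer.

obs 1: x=3 → posterior Normal(17/5, 7/5)
obs 2: x=-5/4 → posterior Normal(53/32, 7/8)
obs 3: x=1 → posterior Normal(65/44, 7/11)
obs 4: x=-1/2 → posterior Normal(59/56, 1/2)
obs 5: x=1 → posterior Normal(71/68, 7/17)
obs 6: x=4 → posterior Normal(119/80, 7/20)
obs 7: x=-7/2 → posterior Normal(77/92, 7/23)
obs 8: x=-10 → posterior Normal(-43/104, 7/26)

k = 5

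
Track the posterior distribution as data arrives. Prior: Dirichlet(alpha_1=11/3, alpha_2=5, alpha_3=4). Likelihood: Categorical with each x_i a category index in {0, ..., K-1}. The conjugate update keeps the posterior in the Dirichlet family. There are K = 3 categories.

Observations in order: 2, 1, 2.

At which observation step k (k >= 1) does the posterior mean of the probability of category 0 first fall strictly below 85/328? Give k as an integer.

k = 2

obs 1: x=2 → posterior Dirichlet(11/3, 5, 5)
obs 2: x=1 → posterior Dirichlet(11/3, 6, 5)
obs 3: x=2 → posterior Dirichlet(11/3, 6, 6)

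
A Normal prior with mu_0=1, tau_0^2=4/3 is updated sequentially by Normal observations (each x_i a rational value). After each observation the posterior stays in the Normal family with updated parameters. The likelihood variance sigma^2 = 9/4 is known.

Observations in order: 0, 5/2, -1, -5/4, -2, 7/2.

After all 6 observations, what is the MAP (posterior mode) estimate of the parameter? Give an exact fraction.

obs 1: x=0 → posterior Normal(27/43, 36/43)
obs 2: x=5/2 → posterior Normal(67/59, 36/59)
obs 3: x=-1 → posterior Normal(17/25, 12/25)
obs 4: x=-5/4 → posterior Normal(31/91, 36/91)
obs 5: x=-2 → posterior Normal(-1/107, 36/107)
obs 6: x=7/2 → posterior Normal(55/123, 12/41)

55/123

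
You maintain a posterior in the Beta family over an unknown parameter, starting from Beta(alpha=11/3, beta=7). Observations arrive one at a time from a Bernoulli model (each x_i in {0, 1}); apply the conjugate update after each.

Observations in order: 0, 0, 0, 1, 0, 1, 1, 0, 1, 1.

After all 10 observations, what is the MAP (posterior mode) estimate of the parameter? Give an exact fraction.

obs 1: x=0 → posterior Beta(11/3, 8)
obs 2: x=0 → posterior Beta(11/3, 9)
obs 3: x=0 → posterior Beta(11/3, 10)
obs 4: x=1 → posterior Beta(14/3, 10)
obs 5: x=0 → posterior Beta(14/3, 11)
obs 6: x=1 → posterior Beta(17/3, 11)
obs 7: x=1 → posterior Beta(20/3, 11)
obs 8: x=0 → posterior Beta(20/3, 12)
obs 9: x=1 → posterior Beta(23/3, 12)
obs 10: x=1 → posterior Beta(26/3, 12)

23/56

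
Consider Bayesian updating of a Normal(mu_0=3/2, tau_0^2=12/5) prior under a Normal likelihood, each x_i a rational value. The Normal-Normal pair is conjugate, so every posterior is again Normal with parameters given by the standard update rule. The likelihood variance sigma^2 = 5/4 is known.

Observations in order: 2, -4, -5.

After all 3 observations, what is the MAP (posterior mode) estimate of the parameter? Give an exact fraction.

-597/338

obs 1: x=2 → posterior Normal(267/146, 60/73)
obs 2: x=-4 → posterior Normal(-117/242, 60/121)
obs 3: x=-5 → posterior Normal(-597/338, 60/169)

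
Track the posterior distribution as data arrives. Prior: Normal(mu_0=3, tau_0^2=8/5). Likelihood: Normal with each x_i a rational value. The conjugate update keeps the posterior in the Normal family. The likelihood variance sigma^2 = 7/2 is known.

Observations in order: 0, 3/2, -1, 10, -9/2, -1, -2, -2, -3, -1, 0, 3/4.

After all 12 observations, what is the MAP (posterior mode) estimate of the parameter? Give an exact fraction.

69/227

obs 1: x=0 → posterior Normal(35/17, 56/51)
obs 2: x=3/2 → posterior Normal(129/67, 56/67)
obs 3: x=-1 → posterior Normal(113/83, 56/83)
obs 4: x=10 → posterior Normal(91/33, 56/99)
obs 5: x=-9/2 → posterior Normal(201/115, 56/115)
obs 6: x=-1 → posterior Normal(185/131, 56/131)
obs 7: x=-2 → posterior Normal(51/49, 8/21)
obs 8: x=-2 → posterior Normal(121/163, 56/163)
obs 9: x=-3 → posterior Normal(73/179, 56/179)
obs 10: x=-1 → posterior Normal(19/65, 56/195)
obs 11: x=0 → posterior Normal(57/211, 56/211)
obs 12: x=3/4 → posterior Normal(69/227, 56/227)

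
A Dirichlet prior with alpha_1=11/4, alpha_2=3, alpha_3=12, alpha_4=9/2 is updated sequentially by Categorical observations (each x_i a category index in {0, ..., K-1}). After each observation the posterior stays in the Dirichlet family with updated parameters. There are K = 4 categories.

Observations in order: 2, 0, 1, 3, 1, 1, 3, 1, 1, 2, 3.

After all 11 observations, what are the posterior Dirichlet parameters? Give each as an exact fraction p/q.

obs 1: x=2 → posterior Dirichlet(11/4, 3, 13, 9/2)
obs 2: x=0 → posterior Dirichlet(15/4, 3, 13, 9/2)
obs 3: x=1 → posterior Dirichlet(15/4, 4, 13, 9/2)
obs 4: x=3 → posterior Dirichlet(15/4, 4, 13, 11/2)
obs 5: x=1 → posterior Dirichlet(15/4, 5, 13, 11/2)
obs 6: x=1 → posterior Dirichlet(15/4, 6, 13, 11/2)
obs 7: x=3 → posterior Dirichlet(15/4, 6, 13, 13/2)
obs 8: x=1 → posterior Dirichlet(15/4, 7, 13, 13/2)
obs 9: x=1 → posterior Dirichlet(15/4, 8, 13, 13/2)
obs 10: x=2 → posterior Dirichlet(15/4, 8, 14, 13/2)
obs 11: x=3 → posterior Dirichlet(15/4, 8, 14, 15/2)

alpha_1=15/4, alpha_2=8, alpha_3=14, alpha_4=15/2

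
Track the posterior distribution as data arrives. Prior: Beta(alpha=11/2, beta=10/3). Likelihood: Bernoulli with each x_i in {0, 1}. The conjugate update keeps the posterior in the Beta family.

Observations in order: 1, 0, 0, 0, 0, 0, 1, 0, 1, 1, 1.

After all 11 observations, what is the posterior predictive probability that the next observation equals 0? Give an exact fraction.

obs 1: x=1 → posterior Beta(13/2, 10/3)
obs 2: x=0 → posterior Beta(13/2, 13/3)
obs 3: x=0 → posterior Beta(13/2, 16/3)
obs 4: x=0 → posterior Beta(13/2, 19/3)
obs 5: x=0 → posterior Beta(13/2, 22/3)
obs 6: x=0 → posterior Beta(13/2, 25/3)
obs 7: x=1 → posterior Beta(15/2, 25/3)
obs 8: x=0 → posterior Beta(15/2, 28/3)
obs 9: x=1 → posterior Beta(17/2, 28/3)
obs 10: x=1 → posterior Beta(19/2, 28/3)
obs 11: x=1 → posterior Beta(21/2, 28/3)

8/17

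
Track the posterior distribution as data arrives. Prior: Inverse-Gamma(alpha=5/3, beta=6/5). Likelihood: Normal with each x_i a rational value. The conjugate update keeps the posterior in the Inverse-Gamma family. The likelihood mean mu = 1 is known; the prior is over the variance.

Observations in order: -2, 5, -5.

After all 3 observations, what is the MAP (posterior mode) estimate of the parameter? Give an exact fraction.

951/125

obs 1: x=-2 → posterior Inverse-Gamma(13/6, 57/10)
obs 2: x=5 → posterior Inverse-Gamma(8/3, 137/10)
obs 3: x=-5 → posterior Inverse-Gamma(19/6, 317/10)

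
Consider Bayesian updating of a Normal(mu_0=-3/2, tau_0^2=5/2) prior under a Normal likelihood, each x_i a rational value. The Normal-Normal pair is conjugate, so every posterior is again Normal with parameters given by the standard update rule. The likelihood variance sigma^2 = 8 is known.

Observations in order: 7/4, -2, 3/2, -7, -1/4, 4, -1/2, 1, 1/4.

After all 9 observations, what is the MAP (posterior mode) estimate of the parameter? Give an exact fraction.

obs 1: x=7/4 → posterior Normal(-61/84, 40/21)
obs 2: x=-2 → posterior Normal(-101/104, 20/13)
obs 3: x=3/2 → posterior Normal(-71/124, 40/31)
obs 4: x=-7 → posterior Normal(-211/144, 10/9)
obs 5: x=-1/4 → posterior Normal(-54/41, 40/41)
obs 6: x=4 → posterior Normal(-17/23, 20/23)
obs 7: x=-1/2 → posterior Normal(-73/102, 40/51)
obs 8: x=1 → posterior Normal(-9/16, 5/7)
obs 9: x=1/4 → posterior Normal(-121/244, 40/61)

-121/244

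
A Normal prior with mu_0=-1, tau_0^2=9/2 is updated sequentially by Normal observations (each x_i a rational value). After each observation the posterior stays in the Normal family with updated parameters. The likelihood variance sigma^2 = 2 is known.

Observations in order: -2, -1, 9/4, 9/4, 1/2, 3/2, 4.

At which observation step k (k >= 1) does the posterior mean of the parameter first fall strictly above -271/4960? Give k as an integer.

k = 4

obs 1: x=-2 → posterior Normal(-22/13, 18/13)
obs 2: x=-1 → posterior Normal(-31/22, 9/11)
obs 3: x=9/4 → posterior Normal(-43/124, 18/31)
obs 4: x=9/4 → posterior Normal(19/80, 9/20)
obs 5: x=1/2 → posterior Normal(2/7, 18/49)
obs 6: x=3/2 → posterior Normal(55/116, 9/29)
obs 7: x=4 → posterior Normal(127/134, 18/67)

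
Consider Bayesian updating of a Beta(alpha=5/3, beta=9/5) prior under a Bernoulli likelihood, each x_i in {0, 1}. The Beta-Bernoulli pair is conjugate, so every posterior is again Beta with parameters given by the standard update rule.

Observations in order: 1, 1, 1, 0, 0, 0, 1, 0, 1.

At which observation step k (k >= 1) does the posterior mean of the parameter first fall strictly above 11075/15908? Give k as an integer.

obs 1: x=1 → posterior Beta(8/3, 9/5)
obs 2: x=1 → posterior Beta(11/3, 9/5)
obs 3: x=1 → posterior Beta(14/3, 9/5)
obs 4: x=0 → posterior Beta(14/3, 14/5)
obs 5: x=0 → posterior Beta(14/3, 19/5)
obs 6: x=0 → posterior Beta(14/3, 24/5)
obs 7: x=1 → posterior Beta(17/3, 24/5)
obs 8: x=0 → posterior Beta(17/3, 29/5)
obs 9: x=1 → posterior Beta(20/3, 29/5)

k = 3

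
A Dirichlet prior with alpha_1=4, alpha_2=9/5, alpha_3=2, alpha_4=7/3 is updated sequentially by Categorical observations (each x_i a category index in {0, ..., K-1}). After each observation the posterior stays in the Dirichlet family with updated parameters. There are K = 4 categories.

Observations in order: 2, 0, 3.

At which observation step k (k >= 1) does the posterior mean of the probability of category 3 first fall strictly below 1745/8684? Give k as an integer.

k = 2

obs 1: x=2 → posterior Dirichlet(4, 9/5, 3, 7/3)
obs 2: x=0 → posterior Dirichlet(5, 9/5, 3, 7/3)
obs 3: x=3 → posterior Dirichlet(5, 9/5, 3, 10/3)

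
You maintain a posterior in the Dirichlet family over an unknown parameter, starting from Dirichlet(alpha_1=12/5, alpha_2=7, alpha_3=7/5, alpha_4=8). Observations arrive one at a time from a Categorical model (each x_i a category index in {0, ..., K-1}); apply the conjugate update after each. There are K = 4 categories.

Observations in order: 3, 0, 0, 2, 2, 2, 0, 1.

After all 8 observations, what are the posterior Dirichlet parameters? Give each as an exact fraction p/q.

alpha_1=27/5, alpha_2=8, alpha_3=22/5, alpha_4=9

obs 1: x=3 → posterior Dirichlet(12/5, 7, 7/5, 9)
obs 2: x=0 → posterior Dirichlet(17/5, 7, 7/5, 9)
obs 3: x=0 → posterior Dirichlet(22/5, 7, 7/5, 9)
obs 4: x=2 → posterior Dirichlet(22/5, 7, 12/5, 9)
obs 5: x=2 → posterior Dirichlet(22/5, 7, 17/5, 9)
obs 6: x=2 → posterior Dirichlet(22/5, 7, 22/5, 9)
obs 7: x=0 → posterior Dirichlet(27/5, 7, 22/5, 9)
obs 8: x=1 → posterior Dirichlet(27/5, 8, 22/5, 9)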